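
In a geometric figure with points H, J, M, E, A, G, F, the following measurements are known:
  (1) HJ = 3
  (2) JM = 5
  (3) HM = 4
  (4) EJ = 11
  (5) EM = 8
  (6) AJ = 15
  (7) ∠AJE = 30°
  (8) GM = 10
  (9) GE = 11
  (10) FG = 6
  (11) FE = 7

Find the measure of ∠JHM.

Step 1: By the inverse law of cosines on triangle JHM: cos(∠JHM) = (3² + 4² − 5²) / (2·3·4) = 0/24 = 0, so ∠JHM = 90°.

Therefore, the measure of angle ∠JHM = 90°.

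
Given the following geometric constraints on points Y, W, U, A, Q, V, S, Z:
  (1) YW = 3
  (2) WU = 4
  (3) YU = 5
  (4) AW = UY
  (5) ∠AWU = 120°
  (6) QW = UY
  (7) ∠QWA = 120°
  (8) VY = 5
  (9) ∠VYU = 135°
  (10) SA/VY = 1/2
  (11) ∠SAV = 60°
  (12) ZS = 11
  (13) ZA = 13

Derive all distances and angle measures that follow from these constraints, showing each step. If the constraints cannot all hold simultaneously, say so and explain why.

The constraints are consistent.

From the given relations:
  AW = UY = 5
  QW = UY = 5
  SA = 1/2·VY = 1/2·5 ≈ 2.5

Step 1: From UW = 4, WA = 5, and ∠UWA = 120°, by the law of cosines:
  UA² = UW² + WA² - 2·UW·WA·cos(120°) = 16 + 25 + 20 = 61
  UA = √61

Step 2: From UY = 5, YV = 5, and ∠UYV = 135°, by the law of cosines:
  UV² = UY² + YV² - 2·UY·YV·cos(135°) = 25 + 25 + 35.36 = 85.36
  UV ≈ 9.24

Step 3: From AW = 5, WQ = 5, and ∠AWQ = 120°, by the law of cosines:
  AQ² = AW² + WQ² - 2·AW·WQ·cos(120°) = 25 + 25 + 25 = 75
  AQ = 5·√3

Step 4: From YU = 5, YW = 3, UW = 4, by the inverse law of cosines:
  cos(∠UYW) = (YU² + YW² - UW²) / (2·YU·YW)
  ∠UYW = 53.13°

Step 5: From WU = 4, WY = 3, UY = 5, by the inverse law of cosines:
  cos(∠UWY) = (WU² + WY² - UY²) / (2·WU·WY)
  ∠UWY = 90°

Step 6: From UW = 4, UY = 5, WY = 3, by the inverse law of cosines:
  cos(∠WUY) = (UW² + UY² - WY²) / (2·UW·UY)
  ∠WUY = 36.87°

Step 7: From AS = 2.5, AZ = 13, SZ = 11, by the inverse law of cosines:
  cos(∠SAZ) = (AS² + AZ² - SZ²) / (2·AS·AZ)
  ∠SAZ = 33.42°

Step 8: From SA = 2.5, SZ = 11, AZ = 13, by the inverse law of cosines:
  cos(∠ASZ) = (SA² + SZ² - AZ²) / (2·SA·SZ)
  ∠ASZ = 139.38°

Step 9: From ZA = 13, ZS = 11, AS = 2.5, by the inverse law of cosines:
  cos(∠AZS) = (ZA² + ZS² - AS²) / (2·ZA·ZS)
  ∠AZS = 7.19°

Step 10: From UA = √61, UW = 4, AW = 5, by the inverse law of cosines:
  cos(∠AUW) = (UA² + UW² - AW²) / (2·UA·UW)
  ∠AUW = 33.67°

Step 11: From UV = 9.24, UY = 5, VY = 5, by the inverse law of cosines:
  cos(∠VUY) = (UV² + UY² - VY²) / (2·UV·UY)
  ∠VUY = 22.5°

Step 12: From AQ = 5·√3, AW = 5, QW = 5, by the inverse law of cosines:
  cos(∠QAW) = (AQ² + AW² - QW²) / (2·AQ·AW)
  ∠QAW = 30°

Step 13: From AU = √61, AW = 5, UW = 4, by the inverse law of cosines:
  cos(∠UAW) = (AU² + AW² - UW²) / (2·AU·AW)
  ∠UAW = 26.33°

Step 14: From QA = 5·√3, QW = 5, AW = 5, by the inverse law of cosines:
  cos(∠AQW) = (QA² + QW² - AW²) / (2·QA·QW)
  ∠AQW = 30°

Step 15: From VU = 9.24, VY = 5, UY = 5, by the inverse law of cosines:
  cos(∠UVY) = (VU² + VY² - UY²) / (2·VU·VY)
  ∠UVY = 22.5°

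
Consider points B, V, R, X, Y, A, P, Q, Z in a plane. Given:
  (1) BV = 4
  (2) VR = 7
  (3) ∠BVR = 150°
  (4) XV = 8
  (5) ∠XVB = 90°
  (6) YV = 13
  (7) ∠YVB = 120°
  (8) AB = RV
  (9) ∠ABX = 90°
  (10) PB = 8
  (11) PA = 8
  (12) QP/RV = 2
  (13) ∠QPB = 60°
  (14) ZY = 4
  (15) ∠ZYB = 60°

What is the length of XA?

From the given relations: AB = RV = 7.
Step 1: By the law of cosines on triangle BVX: BX² = 4² + 8² − 2·4·8·cos(90°) = 80, so BX = 4·√5.
Step 2: By the law of cosines on triangle XBA: XA² = (4·√5)² + 7² − 2·4·√5·7·cos(90°) = 129, so XA = √129.

Therefore, the length of XA = √129.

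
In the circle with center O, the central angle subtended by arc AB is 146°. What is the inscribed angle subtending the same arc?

By the inscribed angle theorem, the inscribed angle is half the central angle.
Inscribed angle = 146° / 2 = 73°

73°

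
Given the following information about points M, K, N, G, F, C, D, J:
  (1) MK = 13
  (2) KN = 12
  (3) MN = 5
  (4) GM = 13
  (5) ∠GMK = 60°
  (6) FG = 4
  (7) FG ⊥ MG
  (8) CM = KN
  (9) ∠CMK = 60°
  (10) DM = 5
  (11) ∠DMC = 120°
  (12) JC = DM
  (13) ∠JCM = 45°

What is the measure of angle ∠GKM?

Step 1: By the law of cosines on triangle KMG: KG² = 13² + 13² − 2·13·13·cos(60°) = 169, so KG = 13.
Step 2: By the inverse law of cosines on triangle GKM: cos(∠GKM) = (13² + 13² − 13²) / (2·13·13) = 169/338 = 0.5, so ∠GKM = 60°.

Therefore, the measure of angle ∠GKM = 60°.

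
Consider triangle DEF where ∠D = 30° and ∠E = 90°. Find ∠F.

angle F = 180 - 30 - 90 = 60 degrees.

60 degrees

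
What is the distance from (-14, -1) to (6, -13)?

d = sqrt((6 - -14)^2 + (-13 - -1)^2)
d = sqrt(20^2 + -12^2)
d = sqrt(400 + 144)
d = sqrt(544) = 4*sqrt(34)

4*sqrt(34)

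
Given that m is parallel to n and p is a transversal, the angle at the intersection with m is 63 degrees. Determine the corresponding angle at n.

When a transversal crosses parallel lines, angles in the same position at each intersection are called corresponding angles.
These are always equal, so the answer is 63 degrees.

63 degrees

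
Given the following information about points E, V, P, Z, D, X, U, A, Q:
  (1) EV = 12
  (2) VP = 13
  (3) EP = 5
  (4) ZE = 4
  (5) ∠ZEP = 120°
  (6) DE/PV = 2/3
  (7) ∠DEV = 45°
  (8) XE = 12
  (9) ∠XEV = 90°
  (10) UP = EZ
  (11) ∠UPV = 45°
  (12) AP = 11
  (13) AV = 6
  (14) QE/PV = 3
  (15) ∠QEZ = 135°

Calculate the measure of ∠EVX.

Step 1: By the law of cosines on triangle VEX: VX² = 12² + 12² − 2·12·12·cos(90°) = 288, so VX = 12·√2.
Step 2: By the inverse law of cosines on triangle EVX: cos(∠EVX) = (12² + (12·√2)² − 12²) / (2·12·12·√2) = 288/407.29 = 0.7071, so ∠EVX = 45°.

Therefore, the measure of angle ∠EVX = 45°.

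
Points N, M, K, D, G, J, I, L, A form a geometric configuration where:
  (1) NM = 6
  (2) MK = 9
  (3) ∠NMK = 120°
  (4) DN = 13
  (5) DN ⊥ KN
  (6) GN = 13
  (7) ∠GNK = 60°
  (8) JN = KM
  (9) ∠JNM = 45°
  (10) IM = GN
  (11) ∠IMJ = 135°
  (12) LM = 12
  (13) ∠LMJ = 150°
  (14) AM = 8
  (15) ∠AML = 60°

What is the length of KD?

Step 1: By the law of cosines on triangle NMK: NK² = 6² + 9² − 2·6·9·cos(120°) = 171, so NK = 3·√19.
Step 2: By the law of cosines on triangle KND: KD² = (3·√19)² + 13² − 2·3·√19·13·cos(90°) = 340, so KD = 2·√85.

Therefore, the length of KD = 2·√85.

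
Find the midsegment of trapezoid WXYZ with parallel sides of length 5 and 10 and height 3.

The midsegment (median) of a trapezoid connects the midpoints of the non-parallel sides.
Its length is the average of the two bases: (5 + 10) / 2 = 15/2.

15/2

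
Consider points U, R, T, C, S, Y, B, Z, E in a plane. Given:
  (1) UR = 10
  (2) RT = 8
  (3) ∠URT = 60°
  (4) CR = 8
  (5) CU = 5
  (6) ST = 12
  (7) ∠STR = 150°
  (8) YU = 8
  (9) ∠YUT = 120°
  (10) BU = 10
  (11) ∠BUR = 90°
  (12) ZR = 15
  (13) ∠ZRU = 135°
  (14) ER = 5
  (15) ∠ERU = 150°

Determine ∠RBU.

Step 1: By the law of cosines on triangle BUR: BR² = 10² + 10² − 2·10·10·cos(90°) = 200, so BR = 10·√2.
Step 2: By the inverse law of cosines on triangle RBU: cos(∠RBU) = ((10·√2)² + 10² − 10²) / (2·10·√2·10) = 200/282.84 = 0.7071, so ∠RBU = 45°.

Therefore, the measure of angle ∠RBU = 45°.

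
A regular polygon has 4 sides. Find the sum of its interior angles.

The sum of interior angles of an n-sided polygon is (n - 2) * 180.
For n = 4: (4 - 2) * 180 = 2 * 180 = 360 degrees.

360 degrees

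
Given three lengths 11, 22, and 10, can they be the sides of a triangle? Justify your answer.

No.
The triangle inequality is violated: 11 + 10 = 21 ≤ 22.
These lengths cannot form a triangle.

No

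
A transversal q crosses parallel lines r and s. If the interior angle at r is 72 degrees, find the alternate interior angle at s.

Alternate interior angles formed by parallel lines and a transversal are equal.
The given angle is 72 degrees.
The alternate interior angle = 72 degrees.

72 degrees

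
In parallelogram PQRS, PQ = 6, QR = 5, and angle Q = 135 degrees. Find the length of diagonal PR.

The diagonal of a parallelogram can be found by treating two adjacent sides and the diagonal as a triangle.
Applying the law of cosines with sides 6, 5 and included angle 135°:
d^2 = 36 + 25 - 60*cos(135°) = 30*sqrt(2) + 61
d = sqrt(30*sqrt(2) + 61)

sqrt(30*sqrt(2) + 61)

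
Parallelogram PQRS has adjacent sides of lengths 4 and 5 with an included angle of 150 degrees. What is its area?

Area = 4 * 5 * sin(150°) = 20 * 1/2 = 10

10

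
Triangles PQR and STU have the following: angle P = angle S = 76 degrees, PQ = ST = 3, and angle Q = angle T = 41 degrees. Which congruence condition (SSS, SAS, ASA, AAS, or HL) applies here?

The given information matches ASA: Two pairs of corresponding angles and the included side are equal (Angle-Side-Angle).

ASA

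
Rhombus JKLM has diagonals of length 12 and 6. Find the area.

Area = (12 * 6) / 2 = 72 / 2 = 36

36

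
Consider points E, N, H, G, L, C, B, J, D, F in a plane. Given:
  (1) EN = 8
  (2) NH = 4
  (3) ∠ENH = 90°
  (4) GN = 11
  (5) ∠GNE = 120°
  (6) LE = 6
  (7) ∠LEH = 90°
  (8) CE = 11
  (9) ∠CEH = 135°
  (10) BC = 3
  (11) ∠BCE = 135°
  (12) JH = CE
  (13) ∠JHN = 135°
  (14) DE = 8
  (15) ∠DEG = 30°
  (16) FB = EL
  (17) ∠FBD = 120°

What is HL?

Step 1: By the law of cosines on triangle ENH: EH² = 8² + 4² − 2·8·4·cos(90°) = 80, so EH = 4·√5.
Step 2: By the law of cosines on triangle HEL: HL² = (4·√5)² + 6² − 2·4·√5·6·cos(90°) = 116, so HL = 2·√29.

Therefore, the length of HL = 2·√29.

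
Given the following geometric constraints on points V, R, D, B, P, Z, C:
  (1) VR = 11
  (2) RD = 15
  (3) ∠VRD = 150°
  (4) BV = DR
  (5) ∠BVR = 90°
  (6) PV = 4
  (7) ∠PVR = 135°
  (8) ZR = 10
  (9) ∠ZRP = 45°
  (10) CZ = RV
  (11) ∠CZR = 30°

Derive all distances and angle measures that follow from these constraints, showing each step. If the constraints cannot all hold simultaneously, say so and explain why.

The constraints are consistent.

From the given relations:
  BV = DR = 15
  CZ = RV = 11

Step 1: From VR = 11, RD = 15, and ∠VRD = 150°, by the law of cosines:
  VD² = VR² + RD² - 2·VR·RD·cos(150°) = 121 + 225 + 285.8 = 631.8
  VD ≈ 25.14

Step 2: From RV = 11, VB = 15, and ∠RVB = 90°, by the law of cosines:
  RB² = RV² + VB² - 2·RV·VB·cos(90°) = 121 + 225 - 0 = 346
  RB ≈ 18.6

Step 3: From RV = 11, VP = 4, and ∠RVP = 135°, by the law of cosines:
  RP² = RV² + VP² - 2·RV·VP·cos(135°) = 121 + 16 + 62.23 = 199.2
  RP ≈ 14.11

Step 4: From RZ = 10, ZC = 11, and ∠RZC = 30°, by the law of cosines:
  RC² = RZ² + ZC² - 2·RZ·ZC·cos(30°) = 100 + 121 - 190.5 = 30.47
  RC ≈ 5.52

Step 5: From PR = 14.11, RZ = 10, and ∠PRZ = 45°, by the law of cosines:
  PZ² = PR² + RZ² - 2·PR·RZ·cos(45°) = 199.2 + 100 - 199.6 = 99.61
  PZ ≈ 9.98

Step 6: From VD = 25.14, VR = 11, DR = 15, by the inverse law of cosines:
  cos(∠DVR) = (VD² + VR² - DR²) / (2·VD·VR)
  ∠DVR = 17.36°

Step 7: From RB = 18.6, RV = 11, BV = 15, by the inverse law of cosines:
  cos(∠BRV) = (RB² + RV² - BV²) / (2·RB·RV)
  ∠BRV = 53.75°

Step 8: From RC = 5.52, RZ = 10, CZ = 11, by the inverse law of cosines:
  cos(∠CRZ) = (RC² + RZ² - CZ²) / (2·RC·RZ)
  ∠CRZ = 85.08°

Step 9: From RP = 14.11, RV = 11, PV = 4, by the inverse law of cosines:
  cos(∠PRV) = (RP² + RV² - PV²) / (2·RP·RV)
  ∠PRV = 11.56°

Step 10: From DR = 15, DV = 25.14, RV = 11, by the inverse law of cosines:
  cos(∠RDV) = (DR² + DV² - RV²) / (2·DR·DV)
  ∠RDV = 12.64°

Step 11: From BR = 18.6, BV = 15, RV = 11, by the inverse law of cosines:
  cos(∠RBV) = (BR² + BV² - RV²) / (2·BR·BV)
  ∠RBV = 36.25°

Step 12: From PR = 14.11, PV = 4, RV = 11, by the inverse law of cosines:
  cos(∠RPV) = (PR² + PV² - RV²) / (2·PR·PV)
  ∠RPV = 33.44°

Step 13: From CR = 5.52, CZ = 11, RZ = 10, by the inverse law of cosines:
  cos(∠RCZ) = (CR² + CZ² - RZ²) / (2·CR·CZ)
  ∠RCZ = 64.92°

Step 14: From PR = 14.11, PZ = 9.98, RZ = 10, by the inverse law of cosines:
  cos(∠RPZ) = (PR² + PZ² - RZ²) / (2·PR·PZ)
  ∠RPZ = 45.11°

Step 15: From ZP = 9.98, ZR = 10, PR = 14.11, by the inverse law of cosines:
  cos(∠PZR) = (ZP² + ZR² - PR²) / (2·ZP·ZR)
  ∠PZR = 89.89°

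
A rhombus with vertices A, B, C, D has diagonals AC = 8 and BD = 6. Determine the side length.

In a rhombus, the diagonals bisect each other perpendicularly, creating four congruent right triangles.
Each triangle has legs 4 (half of 8) and 3 (half of 6).
The hypotenuse of each right triangle is a side of the rhombus:
side = sqrt(4^2 + 3^2) = sqrt(25) = 5

5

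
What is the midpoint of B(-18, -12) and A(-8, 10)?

M = ((x₁ + x₂)/2, (y₁ + y₂)/2)
= ((-18 + -8)/2, (-12 + 10)/2)
= (-26/2, -2/2) = (-13, -1)

(-13, -1)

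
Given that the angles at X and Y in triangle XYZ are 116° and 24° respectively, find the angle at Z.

The interior angles sum to 180°: angle Z = 180 - 116 - 24 = 40°.
The triangle is obtuse (angles 116°, 24°, 40°).

40 degrees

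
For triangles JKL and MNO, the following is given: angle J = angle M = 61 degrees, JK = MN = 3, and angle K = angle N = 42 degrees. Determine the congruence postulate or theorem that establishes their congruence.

Consider the given information: angle J = angle M = 61 degrees, JK = MN = 3, and angle K = angle N = 42 degrees
This is not AAS or HL: AAS requires two angles and a non-included side. HL only applies to right triangles with matching hypotenuse and leg.
The correct criterion is ASA. Two pairs of corresponding angles and the included side are equal (Angle-Side-Angle).

ASA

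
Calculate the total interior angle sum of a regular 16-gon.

The sum of interior angles of an n-sided polygon is (n - 2) * 180.
For n = 16: (16 - 2) * 180 = 14 * 180 = 2520 degrees.

2520 degrees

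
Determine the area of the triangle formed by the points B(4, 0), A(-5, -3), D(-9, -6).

The Shoelace formula computes the area from vertex coordinates by summing cross products.
For vertices (4,0), (-5,-3), (-9,-6):
Signed sum = 4*-3 - -5*0 + -5*-6 - -9*-3 + -9*0 - 4*-6
= -12 + 3 + 24 = 15
Area = (1/2)|15| = 15/2.

15/2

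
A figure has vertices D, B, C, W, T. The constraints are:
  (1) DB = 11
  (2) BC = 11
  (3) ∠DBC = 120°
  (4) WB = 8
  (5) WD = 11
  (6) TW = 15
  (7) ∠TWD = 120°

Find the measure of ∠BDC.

Step 1: By the law of cosines on triangle DBC: DC² = 11² + 11² − 2·11·11·cos(120°) = 363, so DC = 11·√3.
Step 2: By the inverse law of cosines on triangle BDC: cos(∠BDC) = (11² + (11·√3)² − 11²) / (2·11·11·√3) = 363/419.16 = 0.866, so ∠BDC = 30°.

Therefore, the measure of angle ∠BDC = 30°.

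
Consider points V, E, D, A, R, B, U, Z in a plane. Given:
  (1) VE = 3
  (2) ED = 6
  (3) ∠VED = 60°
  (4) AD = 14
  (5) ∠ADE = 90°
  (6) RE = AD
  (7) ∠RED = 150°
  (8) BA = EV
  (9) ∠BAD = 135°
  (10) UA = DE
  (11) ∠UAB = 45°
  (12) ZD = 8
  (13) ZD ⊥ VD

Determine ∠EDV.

Step 1: By the law of cosines on triangle DEV: DV² = 6² + 3² − 2·6·3·cos(60°) = 27, so DV = 3·√3.
Step 2: By the inverse law of cosines on triangle EDV: cos(∠EDV) = (6² + (3·√3)² − 3²) / (2·6·3·√3) = 54/62.35 = 0.866, so ∠EDV = 30°.

Therefore, the measure of angle ∠EDV = 30°.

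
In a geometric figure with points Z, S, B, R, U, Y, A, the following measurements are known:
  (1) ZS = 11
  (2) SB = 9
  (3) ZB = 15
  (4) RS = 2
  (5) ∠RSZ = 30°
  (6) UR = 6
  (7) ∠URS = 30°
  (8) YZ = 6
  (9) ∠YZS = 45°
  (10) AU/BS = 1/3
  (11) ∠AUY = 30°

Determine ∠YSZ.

Step 1: By the law of cosines on triangle SZY: SY² = 11² + 6² − 2·11·6·cos(45°) = 63.66, so SY ≈ 7.98.
Step 2: By the inverse law of cosines on triangle YSZ: cos(∠YSZ) = (7.98² + 11² − 6²) / (2·7.98·11) = 148.66/175.53 = 0.8469, so ∠YSZ = 32.12°.

Therefore, the measure of angle ∠YSZ = 32.12°.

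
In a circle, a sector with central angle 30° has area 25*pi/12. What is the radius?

r² = 360 × 25*pi/12 / (π × 30) = 25, so r = 5.

5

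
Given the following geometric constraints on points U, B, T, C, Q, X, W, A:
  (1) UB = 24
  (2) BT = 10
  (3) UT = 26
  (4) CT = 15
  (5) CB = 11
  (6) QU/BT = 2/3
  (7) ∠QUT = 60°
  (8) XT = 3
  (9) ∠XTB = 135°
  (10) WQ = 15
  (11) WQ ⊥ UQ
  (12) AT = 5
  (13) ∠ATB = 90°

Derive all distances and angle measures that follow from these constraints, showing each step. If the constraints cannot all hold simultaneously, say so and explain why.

The constraints are consistent.

From the given relations:
  QU = 2/3·BT = 2/3·10 ≈ 6.67

Step 1: From UQ = 6.67, QW = 15, and ∠UQW = 90°, by the law of cosines:
  UW² = UQ² + QW² - 2·UQ·QW·cos(90°) = 44.44 + 225 - 0 = 269.4
  UW ≈ 16.41

Step 2: From BT = 10, TX = 3, and ∠BTX = 135°, by the law of cosines:
  BX² = BT² + TX² - 2·BT·TX·cos(135°) = 100 + 9 + 42.43 = 151.4
  BX ≈ 12.31

Step 3: From BT = 10, TA = 5, and ∠BTA = 90°, by the law of cosines:
  BA² = BT² + TA² - 2·BT·TA·cos(90°) = 100 + 25 - 0 = 125
  BA = 5·√5

Step 4: From TU = 26, UQ = 6.67, and ∠TUQ = 60°, by the law of cosines:
  TQ² = TU² + UQ² - 2·TU·UQ·cos(60°) = 676 + 44.44 - 173.3 = 547.1
  TQ ≈ 23.39

Step 5: From UB = 24, UT = 26, BT = 10, by the inverse law of cosines:
  cos(∠BUT) = (UB² + UT² - BT²) / (2·UB·UT)
  ∠BUT = 22.62°

Step 6: From BC = 11, BT = 10, CT = 15, by the inverse law of cosines:
  cos(∠CBT) = (BC² + BT² - CT²) / (2·BC·BT)
  ∠CBT = 91.04°

Step 7: From BT = 10, BU = 24, TU = 26, by the inverse law of cosines:
  cos(∠TBU) = (BT² + BU² - TU²) / (2·BT·BU)
  ∠TBU = 90°

Step 8: From TB = 10, TC = 15, BC = 11, by the inverse law of cosines:
  cos(∠BTC) = (TB² + TC² - BC²) / (2·TB·TC)
  ∠BTC = 47.16°

Step 9: From TB = 10, TU = 26, BU = 24, by the inverse law of cosines:
  cos(∠BTU) = (TB² + TU² - BU²) / (2·TB·TU)
  ∠BTU = 67.38°

Step 10: From CB = 11, CT = 15, BT = 10, by the inverse law of cosines:
  cos(∠BCT) = (CB² + CT² - BT²) / (2·CB·CT)
  ∠BCT = 41.8°

Step 11: From UQ = 6.67, UW = 16.41, QW = 15, by the inverse law of cosines:
  cos(∠QUW) = (UQ² + UW² - QW²) / (2·UQ·UW)
  ∠QUW = 66.04°

Step 12: From BA = 5·√5, BT = 10, AT = 5, by the inverse law of cosines:
  cos(∠ABT) = (BA² + BT² - AT²) / (2·BA·BT)
  ∠ABT = 26.57°

Step 13: From BT = 10, BX = 12.31, TX = 3, by the inverse law of cosines:
  cos(∠TBX) = (BT² + BX² - TX²) / (2·BT·BX)
  ∠TBX = 9.93°

Step 14: From TQ = 23.39, TU = 26, QU = 6.67, by the inverse law of cosines:
  cos(∠QTU) = (TQ² + TU² - QU²) / (2·TQ·TU)
  ∠QTU = 14.29°

Step 15: From QT = 23.39, QU = 6.67, TU = 26, by the inverse law of cosines:
  cos(∠TQU) = (QT² + QU² - TU²) / (2·QT·QU)
  ∠TQU = 105.71°

Step 16: From XB = 12.31, XT = 3, BT = 10, by the inverse law of cosines:
  cos(∠BXT) = (XB² + XT² - BT²) / (2·XB·XT)
  ∠BXT = 35.07°

Step 17: From WQ = 15, WU = 16.41, QU = 6.67, by the inverse law of cosines:
  cos(∠QWU) = (WQ² + WU² - QU²) / (2·WQ·WU)
  ∠QWU = 23.96°

Step 18: From AB = 5·√5, AT = 5, BT = 10, by the inverse law of cosines:
  cos(∠BAT) = (AB² + AT² - BT²) / (2·AB·AT)
  ∠BAT = 63.43°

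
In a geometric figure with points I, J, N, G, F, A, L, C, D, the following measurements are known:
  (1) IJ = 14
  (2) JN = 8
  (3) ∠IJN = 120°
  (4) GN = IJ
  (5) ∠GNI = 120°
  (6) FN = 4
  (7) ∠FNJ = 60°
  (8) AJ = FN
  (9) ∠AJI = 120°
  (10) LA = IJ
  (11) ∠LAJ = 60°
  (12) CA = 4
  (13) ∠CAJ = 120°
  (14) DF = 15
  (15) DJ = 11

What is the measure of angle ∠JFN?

Step 1: By the law of cosines on triangle FNJ: FJ² = 4² + 8² − 2·4·8·cos(60°) = 48, so FJ = 4·√3.
Step 2: By the inverse law of cosines on triangle JFN: cos(∠JFN) = ((4·√3)² + 4² − 8²) / (2·4·√3·4) = 0/55.43 = 0, so ∠JFN = 90°.

Therefore, the measure of angle ∠JFN = 90°.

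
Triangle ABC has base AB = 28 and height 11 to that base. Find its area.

Area = (1/2)(28)(11) = 154

154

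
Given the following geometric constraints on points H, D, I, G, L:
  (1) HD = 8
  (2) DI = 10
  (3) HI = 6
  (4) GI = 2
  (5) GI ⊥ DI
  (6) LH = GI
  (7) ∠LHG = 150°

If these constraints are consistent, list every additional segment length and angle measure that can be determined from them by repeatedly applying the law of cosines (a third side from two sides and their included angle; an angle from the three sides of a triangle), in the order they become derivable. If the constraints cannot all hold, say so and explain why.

The constraints are consistent. Derivable facts, in order:
After 1 step:
- DG = 2·√26
- ∠DHI = 90°
- ∠DIH = 53.13°
- ∠HDI = 36.87°
After 2 steps:
- ∠DGI = 78.69°
- ∠GDI = 11.31°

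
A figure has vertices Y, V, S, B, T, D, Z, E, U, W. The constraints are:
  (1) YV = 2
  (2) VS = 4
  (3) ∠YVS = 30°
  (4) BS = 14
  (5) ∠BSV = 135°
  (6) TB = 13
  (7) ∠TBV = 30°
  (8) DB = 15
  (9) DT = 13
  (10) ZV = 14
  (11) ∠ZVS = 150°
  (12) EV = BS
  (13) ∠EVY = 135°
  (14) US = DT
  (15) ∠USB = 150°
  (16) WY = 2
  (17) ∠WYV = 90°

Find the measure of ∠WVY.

Step 1: By the law of cosines on triangle VYW: VW² = 2² + 2² − 2·2·2·cos(90°) = 8, so VW = 2·√2.
Step 2: By the inverse law of cosines on triangle WVY: cos(∠WVY) = ((2·√2)² + 2² − 2²) / (2·2·√2·2) = 8/11.31 = 0.7071, so ∠WVY = 45°.

Therefore, the measure of angle ∠WVY = 45°.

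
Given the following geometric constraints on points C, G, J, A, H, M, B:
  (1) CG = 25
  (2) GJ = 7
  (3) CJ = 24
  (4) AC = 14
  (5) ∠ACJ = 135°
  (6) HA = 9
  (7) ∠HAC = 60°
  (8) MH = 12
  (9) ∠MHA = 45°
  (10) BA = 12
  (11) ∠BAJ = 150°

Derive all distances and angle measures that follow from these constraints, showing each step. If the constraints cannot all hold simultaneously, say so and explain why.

The constraints are consistent.

Step 1: From CA = 14, AH = 9, and ∠CAH = 60°, by the law of cosines:
  CH² = CA² + AH² - 2·CA·AH·cos(60°) = 196 + 81 - 126 = 151
  CH = √151

Step 2: From JC = 24, CA = 14, and ∠JCA = 135°, by the law of cosines:
  JA² = JC² + CA² - 2·JC·CA·cos(135°) = 576 + 196 + 475.2 = 1247
  JA ≈ 35.32

Step 3: From AH = 9, HM = 12, and ∠AHM = 45°, by the law of cosines:
  AM² = AH² + HM² - 2·AH·HM·cos(45°) = 81 + 144 - 152.7 = 72.26
  AM ≈ 8.5

Step 4: From CG = 25, CJ = 24, GJ = 7, by the inverse law of cosines:
  cos(∠GCJ) = (CG² + CJ² - GJ²) / (2·CG·CJ)
  ∠GCJ = 16.26°

Step 5: From GC = 25, GJ = 7, CJ = 24, by the inverse law of cosines:
  cos(∠CGJ) = (GC² + GJ² - CJ²) / (2·GC·GJ)
  ∠CGJ = 73.74°

Step 6: From JC = 24, JG = 7, CG = 25, by the inverse law of cosines:
  cos(∠CJG) = (JC² + JG² - CG²) / (2·JC·JG)
  ∠CJG = 90°

Step 7: From JA = 35.32, AB = 12, and ∠JAB = 150°, by the law of cosines:
  JB² = JA² + AB² - 2·JA·AB·cos(150°) = 1247 + 144 + 734 = 2125
  JB ≈ 46.1

Step 8: From CA = 14, CH = √151, AH = 9, by the inverse law of cosines:
  cos(∠ACH) = (CA² + CH² - AH²) / (2·CA·CH)
  ∠ACH = 39.37°

Step 9: From JA = 35.32, JC = 24, AC = 14, by the inverse law of cosines:
  cos(∠AJC) = (JA² + JC² - AC²) / (2·JA·JC)
  ∠AJC = 16.28°

Step 10: From AC = 14, AJ = 35.32, CJ = 24, by the inverse law of cosines:
  cos(∠CAJ) = (AC² + AJ² - CJ²) / (2·AC·AJ)
  ∠CAJ = 28.72°

Step 11: From AH = 9, AM = 8.5, HM = 12, by the inverse law of cosines:
  cos(∠HAM) = (AH² + AM² - HM²) / (2·AH·AM)
  ∠HAM = 86.53°

Step 12: From HA = 9, HC = √151, AC = 14, by the inverse law of cosines:
  cos(∠AHC) = (HA² + HC² - AC²) / (2·HA·HC)
  ∠AHC = 80.63°

Step 13: From MA = 8.5, MH = 12, AH = 9, by the inverse law of cosines:
  cos(∠AMH) = (MA² + MH² - AH²) / (2·MA·MH)
  ∠AMH = 48.47°

Step 14: From JA = 35.32, JB = 46.1, AB = 12, by the inverse law of cosines:
  cos(∠AJB) = (JA² + JB² - AB²) / (2·JA·JB)
  ∠AJB = 7.48°

Step 15: From BA = 12, BJ = 46.1, AJ = 35.32, by the inverse law of cosines:
  cos(∠ABJ) = (BA² + BJ² - AJ²) / (2·BA·BJ)
  ∠ABJ = 22.52°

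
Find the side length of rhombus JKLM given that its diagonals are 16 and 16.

Half-diagonals are 8 and 8. side = sqrt(8^2 + 8^2) = sqrt(128) = 8*sqrt(2)

8*sqrt(2)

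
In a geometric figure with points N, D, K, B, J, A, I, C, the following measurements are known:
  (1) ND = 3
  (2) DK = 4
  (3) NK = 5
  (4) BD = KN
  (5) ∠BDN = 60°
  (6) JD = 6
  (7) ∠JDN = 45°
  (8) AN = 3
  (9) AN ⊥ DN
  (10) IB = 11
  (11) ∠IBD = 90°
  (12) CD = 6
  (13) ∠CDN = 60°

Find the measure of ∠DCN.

Step 1: By the law of cosines on triangle CDN: CN² = 6² + 3² − 2·6·3·cos(60°) = 27, so CN = 3·√3.
Step 2: By the inverse law of cosines on triangle DCN: cos(∠DCN) = (6² + (3·√3)² − 3²) / (2·6·3·√3) = 54/62.35 = 0.866, so ∠DCN = 30°.

Therefore, the measure of angle ∠DCN = 30°.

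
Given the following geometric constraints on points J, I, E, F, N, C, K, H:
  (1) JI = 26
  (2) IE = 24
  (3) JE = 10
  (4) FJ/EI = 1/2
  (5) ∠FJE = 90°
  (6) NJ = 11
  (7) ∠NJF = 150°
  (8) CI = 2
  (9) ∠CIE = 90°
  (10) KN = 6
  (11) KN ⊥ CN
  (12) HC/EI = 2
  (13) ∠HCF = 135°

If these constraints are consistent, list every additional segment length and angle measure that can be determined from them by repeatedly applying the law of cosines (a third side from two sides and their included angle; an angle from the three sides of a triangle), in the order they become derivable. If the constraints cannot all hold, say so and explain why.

The constraints are consistent. Derivable facts, in order:
After 1 step:
- EC = 2·√145
- EF = 2·√61
- FN ≈ 22.22
- ∠EIJ = 22.62°
- ∠EJI = 67.38°
- ∠IEJ = 90°
After 2 steps:
- ∠CEI = 4.76°
- ∠ECI = 85.24°
- ∠EFJ = 39.81°
- ∠FEJ = 50.19°
- ∠FNJ = 15.67°
- ∠JFN = 14.33°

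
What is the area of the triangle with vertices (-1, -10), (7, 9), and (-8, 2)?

Shoelace: Area = (1/2)|-1(9-2) + 7(2--10) + -8(-10-9)| = (1/2)(229) = 229/2

229/2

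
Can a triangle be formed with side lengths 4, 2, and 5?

Yes.
The triangle inequality requires that the sum of any two sides exceeds the third.
Here 2 + 4 = 6 > 5, so the condition is met.

Yes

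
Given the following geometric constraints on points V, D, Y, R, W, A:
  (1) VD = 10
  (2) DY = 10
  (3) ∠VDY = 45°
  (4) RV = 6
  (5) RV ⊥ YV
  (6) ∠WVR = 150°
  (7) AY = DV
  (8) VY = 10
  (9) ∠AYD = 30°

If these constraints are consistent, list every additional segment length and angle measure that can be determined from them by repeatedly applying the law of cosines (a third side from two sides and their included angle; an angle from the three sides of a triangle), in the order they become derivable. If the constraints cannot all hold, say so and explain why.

These constraints are not satisfiable: (1), (2) and (3) already determine VY: by the law of cosines VY² = 10² + 10² − 2·10·10·cos(45°) = 58.58, so VY ≈ 7.65, which contradicts (8) VY = 10. No planar figure meets all of them, so nothing further can be derived.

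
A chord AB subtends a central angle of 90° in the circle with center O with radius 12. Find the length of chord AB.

Chord = 2(12) sin(45°) = 12*sqrt(2)

12*sqrt(2)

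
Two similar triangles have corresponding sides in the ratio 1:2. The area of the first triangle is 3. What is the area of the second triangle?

Area ratio = (1/2)^2 = 1/4. Area of the second triangle = 3 * 4/1 = 12.

12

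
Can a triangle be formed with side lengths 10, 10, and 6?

Check all three triangle inequalities:
10 + 10 = 20 > 6 ✓
10 + 6 = 16 > 10 ✓
10 + 6 = 16 > 10 ✓
All conditions hold, so these sides form a valid triangle.

Yes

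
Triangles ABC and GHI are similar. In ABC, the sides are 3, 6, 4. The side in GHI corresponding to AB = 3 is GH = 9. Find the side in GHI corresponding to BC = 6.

Since the triangles are similar, the ratio of corresponding sides is constant.
Scale factor k = GH / AB = 9 / 3 = 3
HI = k * BC = 3 * 6 = 18

18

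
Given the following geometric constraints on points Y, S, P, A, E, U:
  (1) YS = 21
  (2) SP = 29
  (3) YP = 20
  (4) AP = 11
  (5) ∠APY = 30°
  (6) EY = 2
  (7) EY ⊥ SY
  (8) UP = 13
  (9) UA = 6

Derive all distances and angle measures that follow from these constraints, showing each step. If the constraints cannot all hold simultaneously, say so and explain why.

The constraints are consistent.

Step 1: From YP = 20, PA = 11, and ∠YPA = 30°, by the law of cosines:
  YA² = YP² + PA² - 2·YP·PA·cos(30°) = 400 + 121 - 381.1 = 139.9
  YA ≈ 11.83

Step 2: From SY = 21, YE = 2, and ∠SYE = 90°, by the law of cosines:
  SE² = SY² + YE² - 2·SY·YE·cos(90°) = 441 + 4 - 0 = 445
  SE ≈ 21.1

Step 3: From YP = 20, YS = 21, PS = 29, by the inverse law of cosines:
  cos(∠PYS) = (YP² + YS² - PS²) / (2·YP·YS)
  ∠PYS = 90°

Step 4: From SP = 29, SY = 21, PY = 20, by the inverse law of cosines:
  cos(∠PSY) = (SP² + SY² - PY²) / (2·SP·SY)
  ∠PSY = 43.6°

Step 5: From PA = 11, PU = 13, AU = 6, by the inverse law of cosines:
  cos(∠APU) = (PA² + PU² - AU²) / (2·PA·PU)
  ∠APU = 27.36°

Step 6: From PS = 29, PY = 20, SY = 21, by the inverse law of cosines:
  cos(∠SPY) = (PS² + PY² - SY²) / (2·PS·PY)
  ∠SPY = 46.4°

Step 7: From AP = 11, AU = 6, PU = 13, by the inverse law of cosines:
  cos(∠PAU) = (AP² + AU² - PU²) / (2·AP·AU)
  ∠PAU = 95.22°

Step 8: From UA = 6, UP = 13, AP = 11, by the inverse law of cosines:
  cos(∠AUP) = (UA² + UP² - AP²) / (2·UA·UP)
  ∠AUP = 57.42°

Step 9: From YA = 11.83, YP = 20, AP = 11, by the inverse law of cosines:
  cos(∠AYP) = (YA² + YP² - AP²) / (2·YA·YP)
  ∠AYP = 27.71°

Step 10: From SE = 21.1, SY = 21, EY = 2, by the inverse law of cosines:
  cos(∠ESY) = (SE² + SY² - EY²) / (2·SE·SY)
  ∠ESY = 5.44°

Step 11: From AP = 11, AY = 11.83, PY = 20, by the inverse law of cosines:
  cos(∠PAY) = (AP² + AY² - PY²) / (2·AP·AY)
  ∠PAY = 122.29°

Step 12: From ES = 21.1, EY = 2, SY = 21, by the inverse law of cosines:
  cos(∠SEY) = (ES² + EY² - SY²) / (2·ES·EY)
  ∠SEY = 84.56°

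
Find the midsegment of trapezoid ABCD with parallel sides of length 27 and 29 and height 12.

midsegment = (27 + 29) / 2 = 56 / 2 = 28

28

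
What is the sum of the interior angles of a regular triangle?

The sum of interior angles of an n-sided polygon is (n - 2) * 180.
For n = 3: (3 - 2) * 180 = 1 * 180 = 180 degrees.

180 degrees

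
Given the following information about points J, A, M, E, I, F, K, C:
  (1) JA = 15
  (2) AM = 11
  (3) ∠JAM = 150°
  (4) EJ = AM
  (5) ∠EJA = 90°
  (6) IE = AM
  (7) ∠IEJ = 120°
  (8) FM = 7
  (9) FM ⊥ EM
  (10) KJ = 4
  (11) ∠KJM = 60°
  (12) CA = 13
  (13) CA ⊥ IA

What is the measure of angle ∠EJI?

From the given relations: EJ = AM = 11; IE = AM = 11.
Step 1: By the law of cosines on triangle JEI: JI² = 11² + 11² − 2·11·11·cos(120°) = 363, so JI = 11·√3.
Step 2: By the inverse law of cosines on triangle EJI: cos(∠EJI) = (11² + (11·√3)² − 11²) / (2·11·11·√3) = 363/419.16 = 0.866, so ∠EJI = 30°.

Therefore, the measure of angle ∠EJI = 30°.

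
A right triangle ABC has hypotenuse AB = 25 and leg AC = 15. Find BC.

By the Pythagorean theorem: BC^2 = AB^2 - AC^2
BC^2 = 25^2 - 15^2 = 625 - 225 = 400
BC = sqrt(400) = 20

20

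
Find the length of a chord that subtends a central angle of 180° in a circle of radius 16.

Chord = 2(16) sin(90°) = 32

32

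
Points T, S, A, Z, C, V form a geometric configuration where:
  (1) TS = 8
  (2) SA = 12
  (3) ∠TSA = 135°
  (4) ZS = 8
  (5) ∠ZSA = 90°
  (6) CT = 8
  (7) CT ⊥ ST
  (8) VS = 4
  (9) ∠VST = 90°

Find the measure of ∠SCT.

Step 1: By the law of cosines on triangle CTS: CS² = 8² + 8² − 2·8·8·cos(90°) = 128, so CS = 8·√2.
Step 2: By the inverse law of cosines on triangle SCT: cos(∠SCT) = ((8·√2)² + 8² − 8²) / (2·8·√2·8) = 128/181.02 = 0.7071, so ∠SCT = 45°.

Therefore, the measure of angle ∠SCT = 45°.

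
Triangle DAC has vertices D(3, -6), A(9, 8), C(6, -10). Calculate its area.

Using the Shoelace formula for a triangle:
Area = (1/2)|x0(y1 - y2) + x1(y2 - y0) + x2(y0 - y1)|
Area = (1/2)|3(8 - -10) + 9(-10 - -6) + 6(-6 - 8)|
Area = (1/2)|54 + -36 + -84|
Area = (1/2)|-66|
Area = (1/2)(66)
Area = 33

33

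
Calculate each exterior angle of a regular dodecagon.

Each exterior angle of a regular n-gon is 360 / n.
For n = 12: 360 / 12 = 30 degrees.

30 degrees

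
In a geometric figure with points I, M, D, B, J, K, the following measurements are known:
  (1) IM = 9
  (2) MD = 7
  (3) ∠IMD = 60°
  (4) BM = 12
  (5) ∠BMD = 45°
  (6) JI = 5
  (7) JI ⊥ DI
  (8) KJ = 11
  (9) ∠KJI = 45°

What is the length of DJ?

Step 1: By the law of cosines on triangle DMI: DI² = 7² + 9² − 2·7·9·cos(60°) = 67, so DI = √67.
Step 2: By the law of cosines on triangle DIJ: DJ² = √67² + 5² − 2·√67·5·cos(90°) = 92, so DJ = 2·√23.

Therefore, the length of DJ = 2·√23.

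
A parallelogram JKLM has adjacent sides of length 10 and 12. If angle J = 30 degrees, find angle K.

Opposite sides of a parallelogram are parallel, so consecutive angles form co-interior angles on a transversal.
Co-interior angles sum to 180°, giving angle K = 180 - 30 = 150 degrees.

150 degrees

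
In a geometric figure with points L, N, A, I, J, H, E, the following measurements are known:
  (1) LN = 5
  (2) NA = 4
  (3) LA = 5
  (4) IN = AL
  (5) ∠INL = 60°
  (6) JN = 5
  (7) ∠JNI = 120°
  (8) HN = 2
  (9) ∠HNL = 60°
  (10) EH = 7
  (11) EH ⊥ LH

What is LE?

Step 1: By the law of cosines on triangle LNH: LH² = 5² + 2² − 2·5·2·cos(60°) = 19, so LH = √19.
Step 2: By the law of cosines on triangle LHE: LE² = √19² + 7² − 2·√19·7·cos(90°) = 68, so LE = 2·√17.

Therefore, the length of LE = 2·√17.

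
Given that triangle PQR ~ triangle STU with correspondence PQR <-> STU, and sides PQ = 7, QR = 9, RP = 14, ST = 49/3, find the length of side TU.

k = 49/3/7 = 7/3. TU = 7/3 * 9 = 21.

21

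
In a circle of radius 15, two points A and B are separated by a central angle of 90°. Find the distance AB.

Chord = 2(15) sin(45°) = 15*sqrt(2)

15*sqrt(2)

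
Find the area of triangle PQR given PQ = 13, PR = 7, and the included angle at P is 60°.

Area = (1/2)(13)(7) sin(60°) = (1/2)(13)(7)(sqrt(3)/2) = 91*sqrt(3)/4

91*sqrt(3)/4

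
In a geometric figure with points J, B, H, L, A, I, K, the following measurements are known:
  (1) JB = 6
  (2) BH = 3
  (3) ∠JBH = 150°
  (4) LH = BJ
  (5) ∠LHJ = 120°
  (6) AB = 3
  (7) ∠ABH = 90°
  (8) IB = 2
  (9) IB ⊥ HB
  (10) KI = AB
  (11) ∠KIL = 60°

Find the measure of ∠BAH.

Step 1: By the law of cosines on triangle ABH: AH² = 3² + 3² − 2·3·3·cos(90°) = 18, so AH = 3·√2.
Step 2: By the inverse law of cosines on triangle BAH: cos(∠BAH) = (3² + (3·√2)² − 3²) / (2·3·3·√2) = 18/25.46 = 0.7071, so ∠BAH = 45°.

Therefore, the measure of angle ∠BAH = 45°.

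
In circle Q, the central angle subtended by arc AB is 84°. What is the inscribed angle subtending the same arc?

Inscribed angle = 84° / 2 = 42° (inscribed angle theorem).

42°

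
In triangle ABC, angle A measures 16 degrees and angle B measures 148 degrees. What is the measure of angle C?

By the triangle angle sum property, the three interior angles of any triangle add up to 180°.
We know angle A = 16° and angle B = 148°, so their sum is 164°.
Therefore angle C = 180° - 164° = 16°.

16 degrees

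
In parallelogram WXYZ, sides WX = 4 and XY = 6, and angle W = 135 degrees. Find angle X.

Opposite sides of a parallelogram are parallel, so consecutive angles form co-interior angles on a transversal.
Co-interior angles sum to 180°, giving angle X = 180 - 135 = 45 degrees.

45 degrees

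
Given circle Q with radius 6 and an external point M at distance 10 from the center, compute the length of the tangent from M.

tangent = √(d² - r²) = √(10² - 6²) = √(100 - 36) = √64 = 8

8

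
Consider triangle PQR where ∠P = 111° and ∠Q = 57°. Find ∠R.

Let angle R = x. Then 111 + 57 + x = 180.
x = 180 - 168 = 12 degrees.

12 degrees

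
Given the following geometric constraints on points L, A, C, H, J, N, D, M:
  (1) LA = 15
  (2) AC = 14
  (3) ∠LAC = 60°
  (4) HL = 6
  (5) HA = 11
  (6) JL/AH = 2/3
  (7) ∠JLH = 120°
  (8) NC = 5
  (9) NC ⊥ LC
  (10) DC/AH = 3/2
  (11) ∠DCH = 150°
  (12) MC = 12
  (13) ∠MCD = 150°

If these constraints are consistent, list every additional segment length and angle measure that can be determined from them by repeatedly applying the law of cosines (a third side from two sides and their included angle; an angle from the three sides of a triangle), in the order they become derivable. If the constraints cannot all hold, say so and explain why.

The constraints are consistent. Derivable facts, in order:
After 1 step:
- DM ≈ 27.55
- HJ ≈ 11.57
- LC ≈ 14.53
- ∠AHL = 121.01°
- ∠ALH = 38.94°
- ∠HAL = 20.05°
After 2 steps:
- LN = 2·√59
- ∠ACL = 63.42°
- ∠ALC = 56.58°
- ∠CDM = 12.58°
- ∠CMD = 17.42°
- ∠HJL = 26.7°
- ∠JHL = 33.3°
After 3 steps:
- ∠CLN = 18.99°
- ∠CNL = 71.01°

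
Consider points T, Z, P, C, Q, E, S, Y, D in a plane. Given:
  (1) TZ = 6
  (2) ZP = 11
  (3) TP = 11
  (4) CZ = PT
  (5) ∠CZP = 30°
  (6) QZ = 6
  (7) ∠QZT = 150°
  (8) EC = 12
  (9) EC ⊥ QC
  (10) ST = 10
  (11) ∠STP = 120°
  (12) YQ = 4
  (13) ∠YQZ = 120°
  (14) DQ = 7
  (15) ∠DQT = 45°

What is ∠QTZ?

Step 1: By the law of cosines on triangle TZQ: TQ² = 6² + 6² − 2·6·6·cos(150°) = 134.35, so TQ ≈ 11.59.
Step 2: By the inverse law of cosines on triangle QTZ: cos(∠QTZ) = (11.59² + 6² − 6²) / (2·11.59·6) = 134.35/139.09 = 0.9659, so ∠QTZ = 15°.

Therefore, the measure of angle ∠QTZ = 15°.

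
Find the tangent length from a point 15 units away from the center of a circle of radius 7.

tangent = √(d² - r²) = √(15² - 7²) = √(225 - 49) = √176 = 4*sqrt(11)

4*sqrt(11)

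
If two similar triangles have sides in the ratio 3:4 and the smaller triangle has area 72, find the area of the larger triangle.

Area ratio = (3/4)^2 = 9/16. Area of the larger triangle = 72 * 16/9 = 128.

128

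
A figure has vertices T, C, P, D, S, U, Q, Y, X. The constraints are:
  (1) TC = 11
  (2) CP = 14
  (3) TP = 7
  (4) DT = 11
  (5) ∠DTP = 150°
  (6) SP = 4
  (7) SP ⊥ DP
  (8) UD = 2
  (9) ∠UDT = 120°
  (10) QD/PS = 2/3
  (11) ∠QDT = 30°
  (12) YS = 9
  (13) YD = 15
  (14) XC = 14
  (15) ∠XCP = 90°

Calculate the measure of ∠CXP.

Step 1: By the law of cosines on triangle XCP: XP² = 14² + 14² − 2·14·14·cos(90°) = 392, so XP = 14·√2.
Step 2: By the inverse law of cosines on triangle CXP: cos(∠CXP) = (14² + (14·√2)² − 14²) / (2·14·14·√2) = 392/554.37 = 0.7071, so ∠CXP = 45°.

Therefore, the measure of angle ∠CXP = 45°.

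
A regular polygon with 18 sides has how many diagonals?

Total line segments between 18 vertices = C(18,2) = 153.
Subtract the 18 sides: 153 - 18 = 135 diagonals.

135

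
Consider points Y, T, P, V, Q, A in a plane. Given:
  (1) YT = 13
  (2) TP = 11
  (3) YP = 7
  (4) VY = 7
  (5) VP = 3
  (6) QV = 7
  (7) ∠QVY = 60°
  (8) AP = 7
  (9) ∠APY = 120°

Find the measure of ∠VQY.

Step 1: By the law of cosines on triangle QVY: QY² = 7² + 7² − 2·7·7·cos(60°) = 49, so QY = 7.
Step 2: By the inverse law of cosines on triangle VQY: cos(∠VQY) = (7² + 7² − 7²) / (2·7·7) = 49/98 = 0.5, so ∠VQY = 60°.

Therefore, the measure of angle ∠VQY = 60°.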